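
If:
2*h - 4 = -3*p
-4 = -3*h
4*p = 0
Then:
No Solution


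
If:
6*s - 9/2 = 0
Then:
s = 3/4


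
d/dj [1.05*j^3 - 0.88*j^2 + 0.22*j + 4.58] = 3.15*j^2 - 1.76*j + 0.22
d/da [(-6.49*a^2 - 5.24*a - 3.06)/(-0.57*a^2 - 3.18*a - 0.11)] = (17.6514*a^2 - 2.0606*a - 9.1544)/(0.3249*a^4 + 3.6252*a^3 + 10.2378*a^2 + 0.6996*a + 0.0121)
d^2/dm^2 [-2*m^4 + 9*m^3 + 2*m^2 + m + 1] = -24*m^2 + 54*m + 4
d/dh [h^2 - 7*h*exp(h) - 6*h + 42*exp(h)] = -7*h*exp(h) + 2*h + 35*exp(h) - 6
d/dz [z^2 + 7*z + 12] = 2*z + 7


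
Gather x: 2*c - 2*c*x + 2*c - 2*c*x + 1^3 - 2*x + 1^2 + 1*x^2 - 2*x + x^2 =4*c + 2*x^2 + x*(-4*c - 4) + 2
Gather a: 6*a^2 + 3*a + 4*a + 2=6*a^2 + 7*a + 2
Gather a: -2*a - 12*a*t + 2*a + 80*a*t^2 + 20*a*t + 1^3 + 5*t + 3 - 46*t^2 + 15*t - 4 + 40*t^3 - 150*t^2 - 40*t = a*(80*t^2 + 8*t) + 40*t^3 - 196*t^2 - 20*t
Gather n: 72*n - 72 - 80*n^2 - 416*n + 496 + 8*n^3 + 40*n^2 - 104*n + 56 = 8*n^3 - 40*n^2 - 448*n + 480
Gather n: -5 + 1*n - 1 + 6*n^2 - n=6*n^2 - 6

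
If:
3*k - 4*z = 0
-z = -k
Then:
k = 0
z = 0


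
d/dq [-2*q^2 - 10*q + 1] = -4*q - 10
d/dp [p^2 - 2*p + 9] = 2*p - 2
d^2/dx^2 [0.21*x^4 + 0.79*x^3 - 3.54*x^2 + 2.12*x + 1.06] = 2.52*x^2 + 4.74*x - 7.08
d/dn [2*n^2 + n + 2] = 4*n + 1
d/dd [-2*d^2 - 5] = -4*d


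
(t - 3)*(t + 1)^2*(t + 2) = t^4 + t^3 - 7*t^2 - 13*t - 6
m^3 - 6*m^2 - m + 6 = (m - 6)*(m - 1)*(m + 1)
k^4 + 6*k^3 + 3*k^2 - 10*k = k*(k - 1)*(k + 2)*(k + 5)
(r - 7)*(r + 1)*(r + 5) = r^3 - r^2 - 37*r - 35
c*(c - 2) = c^2 - 2*c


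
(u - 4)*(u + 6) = u^2 + 2*u - 24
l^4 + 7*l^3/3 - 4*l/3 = l*(l - 2/3)*(l + 1)*(l + 2)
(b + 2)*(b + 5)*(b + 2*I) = b^3 + 7*b^2 + 2*I*b^2 + 10*b + 14*I*b + 20*I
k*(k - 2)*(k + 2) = k^3 - 4*k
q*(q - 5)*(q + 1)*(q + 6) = q^4 + 2*q^3 - 29*q^2 - 30*q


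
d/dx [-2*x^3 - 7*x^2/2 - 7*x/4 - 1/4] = -6*x^2 - 7*x - 7/4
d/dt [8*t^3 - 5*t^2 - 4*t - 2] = 24*t^2 - 10*t - 4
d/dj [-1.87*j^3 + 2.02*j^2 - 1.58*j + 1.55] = -5.61*j^2 + 4.04*j - 1.58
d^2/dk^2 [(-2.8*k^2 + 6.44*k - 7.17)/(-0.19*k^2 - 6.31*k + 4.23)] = (-7.178808*k^3 + 15.055182*k^2 + 20.52171*k + 338.904228)/(0.006859*k^6 + 0.683373*k^5 + 22.237068*k^4 + 220.811509*k^3 - 495.067356*k^2 + 338.712597*k - 75.686967)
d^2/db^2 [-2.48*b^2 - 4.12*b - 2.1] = -4.96000000000000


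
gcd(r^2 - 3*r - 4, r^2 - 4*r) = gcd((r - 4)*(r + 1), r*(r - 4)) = r - 4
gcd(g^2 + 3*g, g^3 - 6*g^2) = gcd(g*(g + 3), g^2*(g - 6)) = g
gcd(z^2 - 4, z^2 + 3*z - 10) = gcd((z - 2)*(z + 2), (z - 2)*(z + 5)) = z - 2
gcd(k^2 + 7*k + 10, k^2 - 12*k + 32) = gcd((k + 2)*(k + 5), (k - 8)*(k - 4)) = 1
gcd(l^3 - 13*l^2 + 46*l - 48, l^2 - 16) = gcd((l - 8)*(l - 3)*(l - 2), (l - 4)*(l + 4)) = 1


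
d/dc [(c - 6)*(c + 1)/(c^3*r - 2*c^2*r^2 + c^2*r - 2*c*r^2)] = (-c^2 + 12*c - 12*r)/(c^2*r*(c^2 - 4*c*r + 4*r^2))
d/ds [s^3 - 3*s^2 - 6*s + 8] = 3*s^2 - 6*s - 6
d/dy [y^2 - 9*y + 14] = 2*y - 9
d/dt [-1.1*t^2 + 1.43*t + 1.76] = 1.43 - 2.2*t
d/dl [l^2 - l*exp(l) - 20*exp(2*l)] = -l*exp(l) + 2*l - 40*exp(2*l) - exp(l)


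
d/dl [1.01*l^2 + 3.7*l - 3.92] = 2.02*l + 3.7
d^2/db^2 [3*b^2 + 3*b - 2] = 6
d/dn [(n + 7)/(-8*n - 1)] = 55/(8*n + 1)^2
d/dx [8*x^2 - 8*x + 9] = 16*x - 8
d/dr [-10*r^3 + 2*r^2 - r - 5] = -30*r^2 + 4*r - 1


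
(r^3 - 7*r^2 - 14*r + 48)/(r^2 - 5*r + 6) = (r^2 - 5*r - 24)/(r - 3)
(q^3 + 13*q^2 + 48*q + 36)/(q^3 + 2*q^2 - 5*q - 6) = (q^2 + 12*q + 36)/(q^2 + q - 6)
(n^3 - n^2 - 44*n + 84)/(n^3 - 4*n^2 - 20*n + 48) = (n + 7)/(n + 4)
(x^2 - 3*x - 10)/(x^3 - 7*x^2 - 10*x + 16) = (x - 5)/(x^2 - 9*x + 8)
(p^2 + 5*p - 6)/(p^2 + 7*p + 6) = (p - 1)/(p + 1)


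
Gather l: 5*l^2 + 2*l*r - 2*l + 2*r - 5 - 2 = 5*l^2 + l*(2*r - 2) + 2*r - 7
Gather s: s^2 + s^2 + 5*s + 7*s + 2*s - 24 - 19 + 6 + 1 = 2*s^2 + 14*s - 36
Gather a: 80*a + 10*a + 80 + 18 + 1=90*a + 99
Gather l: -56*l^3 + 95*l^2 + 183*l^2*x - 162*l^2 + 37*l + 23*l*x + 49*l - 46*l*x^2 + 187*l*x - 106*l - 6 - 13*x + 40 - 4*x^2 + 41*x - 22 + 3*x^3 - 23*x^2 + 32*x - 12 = -56*l^3 + l^2*(183*x - 67) + l*(-46*x^2 + 210*x - 20) + 3*x^3 - 27*x^2 + 60*x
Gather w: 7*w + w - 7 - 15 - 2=8*w - 24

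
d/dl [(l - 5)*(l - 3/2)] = 2*l - 13/2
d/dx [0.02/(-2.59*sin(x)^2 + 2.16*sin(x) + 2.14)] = (0.1036*sin(x) - 0.0432)*cos(x)/(-2.59*sin(x)^2 + 2.16*sin(x) + 2.14)^2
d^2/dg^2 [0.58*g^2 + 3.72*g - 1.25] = 1.16000000000000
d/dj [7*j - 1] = 7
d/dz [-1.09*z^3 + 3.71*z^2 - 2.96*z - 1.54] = -3.27*z^2 + 7.42*z - 2.96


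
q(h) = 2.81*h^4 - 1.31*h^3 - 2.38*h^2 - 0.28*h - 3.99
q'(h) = 11.24*h^3 - 3.93*h^2 - 4.76*h - 0.28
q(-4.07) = 817.10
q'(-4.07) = -803.80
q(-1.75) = 22.59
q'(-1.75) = -64.22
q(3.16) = 210.21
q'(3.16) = 300.11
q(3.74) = 442.93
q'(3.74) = 514.95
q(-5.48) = 2675.78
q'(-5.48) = -1941.94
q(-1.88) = 31.93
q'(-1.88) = -79.91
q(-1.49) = 9.33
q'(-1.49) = -39.09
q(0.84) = -5.28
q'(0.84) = -0.39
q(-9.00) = 19197.15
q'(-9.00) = -8469.73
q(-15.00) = 146142.21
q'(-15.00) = -38748.13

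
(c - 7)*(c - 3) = c^2 - 10*c + 21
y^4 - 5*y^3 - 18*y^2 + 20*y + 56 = (y - 7)*(y - 2)*(y + 2)^2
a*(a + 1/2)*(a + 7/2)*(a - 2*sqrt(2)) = a^4 - 2*sqrt(2)*a^3 + 4*a^3 - 8*sqrt(2)*a^2 + 7*a^2/4 - 7*sqrt(2)*a/2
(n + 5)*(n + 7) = n^2 + 12*n + 35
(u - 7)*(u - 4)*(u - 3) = u^3 - 14*u^2 + 61*u - 84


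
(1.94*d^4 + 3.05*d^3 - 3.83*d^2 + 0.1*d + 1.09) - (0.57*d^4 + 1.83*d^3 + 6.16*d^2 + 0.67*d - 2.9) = 1.37*d^4 + 1.22*d^3 - 9.99*d^2 - 0.57*d + 3.99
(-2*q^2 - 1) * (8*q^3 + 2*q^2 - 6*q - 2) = -16*q^5 - 4*q^4 + 4*q^3 + 2*q^2 + 6*q + 2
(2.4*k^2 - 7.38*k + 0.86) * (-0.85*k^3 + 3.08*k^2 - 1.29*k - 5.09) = -2.04*k^5 + 13.665*k^4 - 26.5574*k^3 - 0.0469999999999988*k^2 + 36.4548*k - 4.3774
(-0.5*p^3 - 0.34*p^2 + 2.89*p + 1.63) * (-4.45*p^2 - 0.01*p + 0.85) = 2.225*p^5 + 1.518*p^4 - 13.2821*p^3 - 7.5714*p^2 + 2.4402*p + 1.3855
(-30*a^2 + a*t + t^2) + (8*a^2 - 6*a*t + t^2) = -22*a^2 - 5*a*t + 2*t^2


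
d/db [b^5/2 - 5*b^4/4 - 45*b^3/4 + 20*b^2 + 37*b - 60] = 5*b^4/2 - 5*b^3 - 135*b^2/4 + 40*b + 37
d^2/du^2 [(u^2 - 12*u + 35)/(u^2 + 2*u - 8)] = 2*(-14*u^3 + 129*u^2 - 78*u + 292)/(u^6 + 6*u^5 - 12*u^4 - 88*u^3 + 96*u^2 + 384*u - 512)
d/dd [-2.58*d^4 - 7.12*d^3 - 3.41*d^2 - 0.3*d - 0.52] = -10.32*d^3 - 21.36*d^2 - 6.82*d - 0.3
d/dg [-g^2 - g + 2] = -2*g - 1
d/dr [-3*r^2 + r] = 1 - 6*r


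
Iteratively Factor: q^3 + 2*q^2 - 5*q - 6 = (q + 3)*(q^2 - q - 2) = (q - 2)*(q + 3)*(q + 1)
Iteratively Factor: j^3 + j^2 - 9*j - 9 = (j + 3)*(j^2 - 2*j - 3) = (j + 1)*(j + 3)*(j - 3)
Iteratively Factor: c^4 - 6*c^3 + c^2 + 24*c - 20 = (c - 1)*(c^3 - 5*c^2 - 4*c + 20) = (c - 1)*(c + 2)*(c^2 - 7*c + 10) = (c - 2)*(c - 1)*(c + 2)*(c - 5)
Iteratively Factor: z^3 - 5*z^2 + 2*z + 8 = (z - 4)*(z^2 - z - 2) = (z - 4)*(z + 1)*(z - 2)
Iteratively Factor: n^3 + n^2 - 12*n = (n + 4)*(n^2 - 3*n) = (n - 3)*(n + 4)*(n)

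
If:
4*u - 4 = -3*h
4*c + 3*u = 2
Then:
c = 1/2 - 3*u/4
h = 4/3 - 4*u/3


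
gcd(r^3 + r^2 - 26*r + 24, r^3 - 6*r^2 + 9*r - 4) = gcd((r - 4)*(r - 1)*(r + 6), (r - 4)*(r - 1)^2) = r^2 - 5*r + 4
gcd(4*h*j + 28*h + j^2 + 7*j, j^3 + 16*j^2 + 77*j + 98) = j + 7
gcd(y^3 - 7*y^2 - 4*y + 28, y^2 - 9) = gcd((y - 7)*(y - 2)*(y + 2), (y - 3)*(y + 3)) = 1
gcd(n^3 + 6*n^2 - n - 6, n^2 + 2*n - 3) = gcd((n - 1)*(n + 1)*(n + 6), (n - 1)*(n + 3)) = n - 1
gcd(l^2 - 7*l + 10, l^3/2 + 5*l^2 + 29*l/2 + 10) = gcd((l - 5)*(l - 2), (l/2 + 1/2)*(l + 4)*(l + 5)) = 1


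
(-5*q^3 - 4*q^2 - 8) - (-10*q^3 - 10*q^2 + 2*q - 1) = 5*q^3 + 6*q^2 - 2*q - 7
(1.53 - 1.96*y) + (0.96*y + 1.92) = 3.45 - 1.0*y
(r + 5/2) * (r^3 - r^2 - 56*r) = r^4 + 3*r^3/2 - 117*r^2/2 - 140*r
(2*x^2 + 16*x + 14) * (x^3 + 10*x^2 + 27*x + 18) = 2*x^5 + 36*x^4 + 228*x^3 + 608*x^2 + 666*x + 252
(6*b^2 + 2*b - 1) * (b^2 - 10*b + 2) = 6*b^4 - 58*b^3 - 9*b^2 + 14*b - 2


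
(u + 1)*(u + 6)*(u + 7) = u^3 + 14*u^2 + 55*u + 42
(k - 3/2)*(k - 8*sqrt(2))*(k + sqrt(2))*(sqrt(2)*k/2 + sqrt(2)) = sqrt(2)*k^4/2 - 7*k^3 + sqrt(2)*k^3/4 - 19*sqrt(2)*k^2/2 - 7*k^2/2 - 4*sqrt(2)*k + 21*k + 24*sqrt(2)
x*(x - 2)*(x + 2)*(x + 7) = x^4 + 7*x^3 - 4*x^2 - 28*x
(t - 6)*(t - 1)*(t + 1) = t^3 - 6*t^2 - t + 6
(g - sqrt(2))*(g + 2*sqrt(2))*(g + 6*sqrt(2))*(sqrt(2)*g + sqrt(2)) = sqrt(2)*g^4 + sqrt(2)*g^3 + 14*g^3 + 8*sqrt(2)*g^2 + 14*g^2 - 48*g + 8*sqrt(2)*g - 48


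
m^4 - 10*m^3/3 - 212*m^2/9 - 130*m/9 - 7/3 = (m - 7)*(m + 1/3)^2*(m + 3)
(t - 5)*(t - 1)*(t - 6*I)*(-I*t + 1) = -I*t^4 - 5*t^3 + 6*I*t^3 + 30*t^2 - 11*I*t^2 - 25*t + 36*I*t - 30*I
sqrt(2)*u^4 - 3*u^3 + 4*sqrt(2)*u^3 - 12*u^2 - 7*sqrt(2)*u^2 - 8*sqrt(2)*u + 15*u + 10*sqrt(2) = (u - 1)*(u + 5)*(u - 2*sqrt(2))*(sqrt(2)*u + 1)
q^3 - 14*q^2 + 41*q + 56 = (q - 8)*(q - 7)*(q + 1)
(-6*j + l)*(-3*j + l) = 18*j^2 - 9*j*l + l^2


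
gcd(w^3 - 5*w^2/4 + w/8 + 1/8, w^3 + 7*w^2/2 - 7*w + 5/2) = w^2 - 3*w/2 + 1/2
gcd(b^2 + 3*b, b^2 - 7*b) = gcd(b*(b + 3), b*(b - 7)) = b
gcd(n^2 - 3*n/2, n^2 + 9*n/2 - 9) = n - 3/2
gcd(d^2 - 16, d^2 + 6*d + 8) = d + 4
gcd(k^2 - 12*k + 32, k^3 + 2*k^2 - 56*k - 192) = k - 8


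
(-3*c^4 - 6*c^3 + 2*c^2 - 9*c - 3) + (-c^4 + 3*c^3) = -4*c^4 - 3*c^3 + 2*c^2 - 9*c - 3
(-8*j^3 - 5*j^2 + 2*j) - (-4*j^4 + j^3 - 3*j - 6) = 4*j^4 - 9*j^3 - 5*j^2 + 5*j + 6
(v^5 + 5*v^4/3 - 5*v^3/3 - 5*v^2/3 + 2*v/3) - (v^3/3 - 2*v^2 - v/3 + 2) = v^5 + 5*v^4/3 - 2*v^3 + v^2/3 + v - 2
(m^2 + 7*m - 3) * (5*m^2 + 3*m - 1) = 5*m^4 + 38*m^3 + 5*m^2 - 16*m + 3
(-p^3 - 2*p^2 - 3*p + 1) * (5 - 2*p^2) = 2*p^5 + 4*p^4 + p^3 - 12*p^2 - 15*p + 5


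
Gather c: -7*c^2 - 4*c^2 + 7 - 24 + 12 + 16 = 11 - 11*c^2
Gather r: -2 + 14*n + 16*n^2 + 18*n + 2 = 16*n^2 + 32*n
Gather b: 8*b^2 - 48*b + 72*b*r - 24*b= 8*b^2 + b*(72*r - 72)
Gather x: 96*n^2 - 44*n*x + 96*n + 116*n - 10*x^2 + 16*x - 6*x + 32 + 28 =96*n^2 + 212*n - 10*x^2 + x*(10 - 44*n) + 60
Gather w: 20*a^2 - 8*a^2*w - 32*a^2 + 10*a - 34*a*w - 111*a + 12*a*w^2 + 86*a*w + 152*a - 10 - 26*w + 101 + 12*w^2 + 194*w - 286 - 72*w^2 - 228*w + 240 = -12*a^2 + 51*a + w^2*(12*a - 60) + w*(-8*a^2 + 52*a - 60) + 45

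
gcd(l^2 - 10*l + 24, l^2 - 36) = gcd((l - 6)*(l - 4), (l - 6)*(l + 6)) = l - 6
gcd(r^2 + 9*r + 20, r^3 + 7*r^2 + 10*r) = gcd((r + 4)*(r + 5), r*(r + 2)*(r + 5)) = r + 5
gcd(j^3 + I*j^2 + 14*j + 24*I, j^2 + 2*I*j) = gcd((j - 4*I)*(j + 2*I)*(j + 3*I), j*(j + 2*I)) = j + 2*I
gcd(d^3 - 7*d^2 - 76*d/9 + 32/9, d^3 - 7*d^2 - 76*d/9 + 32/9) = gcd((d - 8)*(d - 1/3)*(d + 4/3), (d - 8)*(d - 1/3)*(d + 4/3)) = d^3 - 7*d^2 - 76*d/9 + 32/9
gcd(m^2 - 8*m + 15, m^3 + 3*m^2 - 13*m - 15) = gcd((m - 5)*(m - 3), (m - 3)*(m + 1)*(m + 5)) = m - 3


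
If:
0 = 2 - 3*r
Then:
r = 2/3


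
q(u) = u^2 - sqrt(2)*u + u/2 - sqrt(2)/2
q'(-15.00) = -30.91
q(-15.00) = 238.01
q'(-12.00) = -24.91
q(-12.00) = 154.26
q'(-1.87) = -4.65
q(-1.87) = 4.50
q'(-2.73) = -6.37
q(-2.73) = 9.24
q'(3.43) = 5.95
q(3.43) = 7.92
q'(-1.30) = -3.51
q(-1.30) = 2.17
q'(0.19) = -0.53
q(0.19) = -0.84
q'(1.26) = 1.61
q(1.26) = -0.27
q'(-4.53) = -9.97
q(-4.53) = 23.96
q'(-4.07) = -9.05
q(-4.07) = 19.58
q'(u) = 2*u - sqrt(2) + 1/2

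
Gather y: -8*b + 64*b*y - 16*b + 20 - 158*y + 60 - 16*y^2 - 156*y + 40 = -24*b - 16*y^2 + y*(64*b - 314) + 120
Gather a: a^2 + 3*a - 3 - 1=a^2 + 3*a - 4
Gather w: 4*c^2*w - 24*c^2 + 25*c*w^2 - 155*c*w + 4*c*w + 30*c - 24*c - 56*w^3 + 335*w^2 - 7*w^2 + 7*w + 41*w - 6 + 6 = -24*c^2 + 6*c - 56*w^3 + w^2*(25*c + 328) + w*(4*c^2 - 151*c + 48)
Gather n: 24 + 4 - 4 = 24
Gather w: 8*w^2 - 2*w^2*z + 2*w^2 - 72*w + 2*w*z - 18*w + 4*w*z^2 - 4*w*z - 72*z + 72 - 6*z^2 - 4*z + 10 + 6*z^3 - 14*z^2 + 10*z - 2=w^2*(10 - 2*z) + w*(4*z^2 - 2*z - 90) + 6*z^3 - 20*z^2 - 66*z + 80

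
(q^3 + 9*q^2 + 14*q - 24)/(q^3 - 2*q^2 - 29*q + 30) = (q^2 + 10*q + 24)/(q^2 - q - 30)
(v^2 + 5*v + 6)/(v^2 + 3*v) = (v + 2)/v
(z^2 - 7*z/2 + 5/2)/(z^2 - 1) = (z - 5/2)/(z + 1)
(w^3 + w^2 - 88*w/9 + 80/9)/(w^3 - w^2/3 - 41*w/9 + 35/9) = (3*w^2 + 8*w - 16)/(3*w^2 + 4*w - 7)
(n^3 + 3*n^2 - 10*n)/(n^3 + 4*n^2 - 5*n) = (n - 2)/(n - 1)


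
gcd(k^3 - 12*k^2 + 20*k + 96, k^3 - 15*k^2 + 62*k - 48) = k^2 - 14*k + 48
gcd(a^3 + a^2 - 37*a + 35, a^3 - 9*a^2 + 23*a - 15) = a^2 - 6*a + 5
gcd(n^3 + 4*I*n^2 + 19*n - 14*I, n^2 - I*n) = n - I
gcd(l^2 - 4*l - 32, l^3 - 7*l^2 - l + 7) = 1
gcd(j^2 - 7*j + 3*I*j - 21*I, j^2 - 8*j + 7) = j - 7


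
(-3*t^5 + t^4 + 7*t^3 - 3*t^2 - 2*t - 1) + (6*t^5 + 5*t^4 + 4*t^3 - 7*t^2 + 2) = 3*t^5 + 6*t^4 + 11*t^3 - 10*t^2 - 2*t + 1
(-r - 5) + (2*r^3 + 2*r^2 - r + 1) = 2*r^3 + 2*r^2 - 2*r - 4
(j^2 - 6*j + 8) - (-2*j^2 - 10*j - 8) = 3*j^2 + 4*j + 16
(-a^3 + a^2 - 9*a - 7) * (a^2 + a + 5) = -a^5 - 13*a^3 - 11*a^2 - 52*a - 35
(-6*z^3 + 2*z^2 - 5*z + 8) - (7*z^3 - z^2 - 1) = -13*z^3 + 3*z^2 - 5*z + 9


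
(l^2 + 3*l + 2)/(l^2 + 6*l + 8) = (l + 1)/(l + 4)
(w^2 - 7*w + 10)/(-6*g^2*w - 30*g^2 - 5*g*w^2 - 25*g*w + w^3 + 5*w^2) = (-w^2 + 7*w - 10)/(6*g^2*w + 30*g^2 + 5*g*w^2 + 25*g*w - w^3 - 5*w^2)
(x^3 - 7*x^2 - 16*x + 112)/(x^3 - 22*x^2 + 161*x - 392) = (x^2 - 16)/(x^2 - 15*x + 56)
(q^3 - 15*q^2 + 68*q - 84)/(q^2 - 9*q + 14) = q - 6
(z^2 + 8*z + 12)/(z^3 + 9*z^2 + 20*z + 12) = 1/(z + 1)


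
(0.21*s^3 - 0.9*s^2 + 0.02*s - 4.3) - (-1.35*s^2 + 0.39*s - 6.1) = 0.21*s^3 + 0.45*s^2 - 0.37*s + 1.8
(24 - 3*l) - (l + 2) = 22 - 4*l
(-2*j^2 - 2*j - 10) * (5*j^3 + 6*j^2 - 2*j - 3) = -10*j^5 - 22*j^4 - 58*j^3 - 50*j^2 + 26*j + 30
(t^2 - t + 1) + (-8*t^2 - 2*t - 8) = -7*t^2 - 3*t - 7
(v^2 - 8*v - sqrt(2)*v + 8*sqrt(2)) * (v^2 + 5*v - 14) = v^4 - 3*v^3 - sqrt(2)*v^3 - 54*v^2 + 3*sqrt(2)*v^2 + 54*sqrt(2)*v + 112*v - 112*sqrt(2)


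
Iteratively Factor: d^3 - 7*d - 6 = (d + 2)*(d^2 - 2*d - 3) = (d - 3)*(d + 2)*(d + 1)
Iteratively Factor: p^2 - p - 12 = (p + 3)*(p - 4)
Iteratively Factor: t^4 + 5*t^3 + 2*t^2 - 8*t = (t + 4)*(t^3 + t^2 - 2*t) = t*(t + 4)*(t^2 + t - 2) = t*(t - 1)*(t + 4)*(t + 2)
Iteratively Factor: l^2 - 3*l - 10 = (l - 5)*(l + 2)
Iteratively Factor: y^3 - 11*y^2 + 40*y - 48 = (y - 4)*(y^2 - 7*y + 12) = (y - 4)^2*(y - 3)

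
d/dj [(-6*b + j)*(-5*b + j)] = -11*b + 2*j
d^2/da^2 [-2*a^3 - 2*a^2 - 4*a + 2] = -12*a - 4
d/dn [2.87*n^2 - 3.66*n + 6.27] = 5.74*n - 3.66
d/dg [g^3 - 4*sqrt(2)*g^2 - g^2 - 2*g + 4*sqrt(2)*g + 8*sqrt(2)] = 3*g^2 - 8*sqrt(2)*g - 2*g - 2 + 4*sqrt(2)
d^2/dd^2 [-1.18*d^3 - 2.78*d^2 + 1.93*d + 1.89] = -7.08*d - 5.56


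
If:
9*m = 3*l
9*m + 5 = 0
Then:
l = -5/3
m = -5/9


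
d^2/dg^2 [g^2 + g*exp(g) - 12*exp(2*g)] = g*exp(g) - 48*exp(2*g) + 2*exp(g) + 2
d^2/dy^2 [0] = 0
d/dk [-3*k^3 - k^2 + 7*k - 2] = -9*k^2 - 2*k + 7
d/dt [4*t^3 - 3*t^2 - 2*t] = 12*t^2 - 6*t - 2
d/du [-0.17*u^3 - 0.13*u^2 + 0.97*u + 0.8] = -0.51*u^2 - 0.26*u + 0.97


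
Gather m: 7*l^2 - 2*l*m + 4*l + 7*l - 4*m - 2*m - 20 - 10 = 7*l^2 + 11*l + m*(-2*l - 6) - 30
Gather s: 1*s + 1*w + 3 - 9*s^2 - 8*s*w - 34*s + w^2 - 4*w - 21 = -9*s^2 + s*(-8*w - 33) + w^2 - 3*w - 18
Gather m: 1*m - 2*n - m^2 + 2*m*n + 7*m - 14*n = -m^2 + m*(2*n + 8) - 16*n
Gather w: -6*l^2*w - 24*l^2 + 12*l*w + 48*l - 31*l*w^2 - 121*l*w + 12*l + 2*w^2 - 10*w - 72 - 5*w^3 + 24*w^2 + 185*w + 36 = -24*l^2 + 60*l - 5*w^3 + w^2*(26 - 31*l) + w*(-6*l^2 - 109*l + 175) - 36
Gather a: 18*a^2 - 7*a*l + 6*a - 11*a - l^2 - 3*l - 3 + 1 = 18*a^2 + a*(-7*l - 5) - l^2 - 3*l - 2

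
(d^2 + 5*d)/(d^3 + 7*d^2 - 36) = d*(d + 5)/(d^3 + 7*d^2 - 36)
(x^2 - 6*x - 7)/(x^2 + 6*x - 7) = (x^2 - 6*x - 7)/(x^2 + 6*x - 7)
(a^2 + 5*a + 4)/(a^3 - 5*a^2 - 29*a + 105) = (a^2 + 5*a + 4)/(a^3 - 5*a^2 - 29*a + 105)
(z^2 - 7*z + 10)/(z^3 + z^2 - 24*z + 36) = (z - 5)/(z^2 + 3*z - 18)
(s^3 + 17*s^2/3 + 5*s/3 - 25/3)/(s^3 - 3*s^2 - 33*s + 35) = (s + 5/3)/(s - 7)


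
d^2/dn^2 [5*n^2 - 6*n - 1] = 10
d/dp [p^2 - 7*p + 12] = 2*p - 7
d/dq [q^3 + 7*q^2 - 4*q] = 3*q^2 + 14*q - 4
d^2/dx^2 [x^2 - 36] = 2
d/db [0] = 0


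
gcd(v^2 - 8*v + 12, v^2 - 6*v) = v - 6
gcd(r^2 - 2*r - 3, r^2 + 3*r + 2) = r + 1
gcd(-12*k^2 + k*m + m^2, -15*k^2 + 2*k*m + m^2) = 3*k - m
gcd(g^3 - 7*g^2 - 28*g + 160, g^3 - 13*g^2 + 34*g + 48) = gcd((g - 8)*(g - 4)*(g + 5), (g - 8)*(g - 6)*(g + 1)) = g - 8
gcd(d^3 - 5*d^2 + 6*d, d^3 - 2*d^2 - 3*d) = d^2 - 3*d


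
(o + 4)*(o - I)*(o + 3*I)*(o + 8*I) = o^4 + 4*o^3 + 10*I*o^3 - 13*o^2 + 40*I*o^2 - 52*o + 24*I*o + 96*I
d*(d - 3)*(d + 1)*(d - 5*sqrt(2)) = d^4 - 5*sqrt(2)*d^3 - 2*d^3 - 3*d^2 + 10*sqrt(2)*d^2 + 15*sqrt(2)*d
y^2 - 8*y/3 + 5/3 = (y - 5/3)*(y - 1)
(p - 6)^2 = p^2 - 12*p + 36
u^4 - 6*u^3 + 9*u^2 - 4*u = u*(u - 4)*(u - 1)^2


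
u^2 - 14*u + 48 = (u - 8)*(u - 6)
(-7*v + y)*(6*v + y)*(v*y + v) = -42*v^3*y - 42*v^3 - v^2*y^2 - v^2*y + v*y^3 + v*y^2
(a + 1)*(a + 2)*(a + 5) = a^3 + 8*a^2 + 17*a + 10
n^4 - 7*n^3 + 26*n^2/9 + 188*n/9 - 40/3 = (n - 6)*(n - 2)*(n - 2/3)*(n + 5/3)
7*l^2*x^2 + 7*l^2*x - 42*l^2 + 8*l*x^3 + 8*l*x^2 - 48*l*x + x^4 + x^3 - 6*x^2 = (l + x)*(7*l + x)*(x - 2)*(x + 3)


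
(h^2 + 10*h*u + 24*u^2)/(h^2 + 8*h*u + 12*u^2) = (h + 4*u)/(h + 2*u)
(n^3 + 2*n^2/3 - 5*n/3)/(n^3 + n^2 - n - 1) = n*(3*n + 5)/(3*(n^2 + 2*n + 1))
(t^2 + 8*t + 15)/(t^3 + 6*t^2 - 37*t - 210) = (t + 3)/(t^2 + t - 42)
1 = 1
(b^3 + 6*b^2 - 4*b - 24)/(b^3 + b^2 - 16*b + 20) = (b^2 + 8*b + 12)/(b^2 + 3*b - 10)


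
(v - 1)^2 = v^2 - 2*v + 1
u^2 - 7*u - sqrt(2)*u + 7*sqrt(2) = (u - 7)*(u - sqrt(2))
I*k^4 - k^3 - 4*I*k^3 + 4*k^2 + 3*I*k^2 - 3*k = k*(k - 3)*(k + I)*(I*k - I)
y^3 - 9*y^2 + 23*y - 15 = (y - 5)*(y - 3)*(y - 1)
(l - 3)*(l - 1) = l^2 - 4*l + 3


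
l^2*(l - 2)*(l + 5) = l^4 + 3*l^3 - 10*l^2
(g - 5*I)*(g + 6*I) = g^2 + I*g + 30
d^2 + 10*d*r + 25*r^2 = (d + 5*r)^2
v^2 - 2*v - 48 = (v - 8)*(v + 6)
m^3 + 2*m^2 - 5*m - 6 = (m - 2)*(m + 1)*(m + 3)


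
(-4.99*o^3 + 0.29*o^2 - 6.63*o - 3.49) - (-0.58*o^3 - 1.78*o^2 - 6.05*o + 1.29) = -4.41*o^3 + 2.07*o^2 - 0.58*o - 4.78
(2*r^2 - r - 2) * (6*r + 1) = 12*r^3 - 4*r^2 - 13*r - 2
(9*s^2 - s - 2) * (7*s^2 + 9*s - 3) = 63*s^4 + 74*s^3 - 50*s^2 - 15*s + 6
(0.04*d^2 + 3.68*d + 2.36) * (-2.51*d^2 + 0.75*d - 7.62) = -0.1004*d^4 - 9.2068*d^3 - 3.4684*d^2 - 26.2716*d - 17.9832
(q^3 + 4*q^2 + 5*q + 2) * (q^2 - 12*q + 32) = q^5 - 8*q^4 - 11*q^3 + 70*q^2 + 136*q + 64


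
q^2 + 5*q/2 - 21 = (q - 7/2)*(q + 6)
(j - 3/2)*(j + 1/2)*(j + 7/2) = j^3 + 5*j^2/2 - 17*j/4 - 21/8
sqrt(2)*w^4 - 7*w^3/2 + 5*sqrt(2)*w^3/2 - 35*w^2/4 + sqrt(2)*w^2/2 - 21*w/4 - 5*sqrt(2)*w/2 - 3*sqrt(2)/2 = (w + 1)*(w + 3/2)*(w - 2*sqrt(2))*(sqrt(2)*w + 1/2)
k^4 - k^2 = k^2*(k - 1)*(k + 1)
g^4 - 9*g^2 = g^2*(g - 3)*(g + 3)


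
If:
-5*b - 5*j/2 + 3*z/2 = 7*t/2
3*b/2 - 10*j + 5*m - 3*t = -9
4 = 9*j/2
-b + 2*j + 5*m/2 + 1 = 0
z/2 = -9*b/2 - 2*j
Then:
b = -130/2439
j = 8/9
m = -2762/2439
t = -1526/813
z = -7502/2439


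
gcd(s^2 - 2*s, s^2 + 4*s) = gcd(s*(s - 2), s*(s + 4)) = s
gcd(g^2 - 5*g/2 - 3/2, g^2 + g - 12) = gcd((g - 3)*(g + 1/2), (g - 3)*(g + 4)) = g - 3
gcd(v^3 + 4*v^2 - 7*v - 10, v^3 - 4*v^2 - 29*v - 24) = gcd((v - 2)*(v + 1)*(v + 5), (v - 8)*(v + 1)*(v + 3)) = v + 1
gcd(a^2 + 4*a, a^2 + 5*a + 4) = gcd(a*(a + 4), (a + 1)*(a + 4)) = a + 4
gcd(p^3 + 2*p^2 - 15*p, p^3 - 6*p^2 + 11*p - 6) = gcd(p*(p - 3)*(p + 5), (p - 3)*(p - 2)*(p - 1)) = p - 3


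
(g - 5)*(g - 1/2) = g^2 - 11*g/2 + 5/2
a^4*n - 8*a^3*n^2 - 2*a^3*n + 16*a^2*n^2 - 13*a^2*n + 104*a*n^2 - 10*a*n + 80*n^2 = (a - 5)*(a + 2)*(a - 8*n)*(a*n + n)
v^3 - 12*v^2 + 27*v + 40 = (v - 8)*(v - 5)*(v + 1)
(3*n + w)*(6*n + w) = 18*n^2 + 9*n*w + w^2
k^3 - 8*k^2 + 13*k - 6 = (k - 6)*(k - 1)^2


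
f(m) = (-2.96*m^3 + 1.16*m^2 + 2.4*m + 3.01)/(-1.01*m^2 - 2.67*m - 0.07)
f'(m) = (2.02*m + 2.67)*(-2.96*m^3 + 1.16*m^2 + 2.4*m + 3.01)/(-1.01*m^2 - 2.67*m - 0.07)^2 + (-8.88*m^2 + 2.32*m + 2.4)/(-1.01*m^2 - 2.67*m - 0.07) = (2.9896*m^4 + 15.8064*m^3 - 0.0515999999999988*m^2 + 5.9178*m + 7.8687)/(1.0201*m^4 + 5.3934*m^3 + 7.2703*m^2 + 0.3738*m + 0.0049)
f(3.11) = 3.71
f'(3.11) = 2.37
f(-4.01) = -36.21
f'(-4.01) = -8.37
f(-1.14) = 3.71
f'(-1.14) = -6.27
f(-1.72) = 11.32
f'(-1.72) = -24.09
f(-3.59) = -41.78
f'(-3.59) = -20.29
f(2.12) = 1.45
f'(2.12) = 2.19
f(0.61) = -2.04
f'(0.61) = 3.59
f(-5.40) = -32.44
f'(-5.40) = 0.12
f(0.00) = -43.00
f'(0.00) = 1605.86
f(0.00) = -43.00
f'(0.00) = 1605.86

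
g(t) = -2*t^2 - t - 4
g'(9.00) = -37.00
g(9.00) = -175.00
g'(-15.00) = 59.00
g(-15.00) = -439.00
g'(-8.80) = 34.20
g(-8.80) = -150.08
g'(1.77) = -8.08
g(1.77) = -12.04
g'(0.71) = -3.84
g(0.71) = -5.72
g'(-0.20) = -0.20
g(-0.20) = -3.88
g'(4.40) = -18.60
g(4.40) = -47.12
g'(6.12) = -25.48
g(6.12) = -85.03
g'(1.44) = -6.76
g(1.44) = -9.59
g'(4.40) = -18.60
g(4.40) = -47.12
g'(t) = -4*t - 1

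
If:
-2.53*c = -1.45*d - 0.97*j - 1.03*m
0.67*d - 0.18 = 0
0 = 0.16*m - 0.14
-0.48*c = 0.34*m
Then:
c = -0.62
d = 0.27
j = -2.95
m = 0.88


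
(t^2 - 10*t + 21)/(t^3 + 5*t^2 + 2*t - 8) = (t^2 - 10*t + 21)/(t^3 + 5*t^2 + 2*t - 8)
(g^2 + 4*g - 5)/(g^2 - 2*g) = (g^2 + 4*g - 5)/(g*(g - 2))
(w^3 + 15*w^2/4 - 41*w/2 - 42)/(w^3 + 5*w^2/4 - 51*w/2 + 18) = (4*w + 7)/(4*w - 3)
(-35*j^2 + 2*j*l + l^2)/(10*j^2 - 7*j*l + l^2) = (-7*j - l)/(2*j - l)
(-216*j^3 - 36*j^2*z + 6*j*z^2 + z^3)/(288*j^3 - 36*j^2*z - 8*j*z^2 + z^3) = (6*j + z)/(-8*j + z)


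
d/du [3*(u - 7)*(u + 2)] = 6*u - 15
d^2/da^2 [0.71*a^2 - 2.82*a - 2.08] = 1.42000000000000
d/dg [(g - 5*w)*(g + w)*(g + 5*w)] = 3*g^2 + 2*g*w - 25*w^2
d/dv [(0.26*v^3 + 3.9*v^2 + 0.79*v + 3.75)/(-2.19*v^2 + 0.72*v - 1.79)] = (-0.5694*v^4 + 0.374399999999998*v^3 + 3.1419*v^2 + 2.463*v - 4.1141)/(4.7961*v^4 - 3.1536*v^3 + 8.3586*v^2 - 2.5776*v + 3.2041)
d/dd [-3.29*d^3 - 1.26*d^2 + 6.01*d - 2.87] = -9.87*d^2 - 2.52*d + 6.01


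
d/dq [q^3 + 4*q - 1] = 3*q^2 + 4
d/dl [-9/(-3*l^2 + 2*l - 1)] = 18*(1 - 3*l)/(3*l^2 - 2*l + 1)^2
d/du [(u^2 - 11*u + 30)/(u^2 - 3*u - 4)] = 2*(4*u^2 - 34*u + 67)/(u^4 - 6*u^3 + u^2 + 24*u + 16)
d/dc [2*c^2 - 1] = 4*c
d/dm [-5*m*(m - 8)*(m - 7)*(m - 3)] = -20*m^3 + 270*m^2 - 1010*m + 840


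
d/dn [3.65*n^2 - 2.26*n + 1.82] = 7.3*n - 2.26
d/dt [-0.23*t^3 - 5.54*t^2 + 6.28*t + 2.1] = -0.69*t^2 - 11.08*t + 6.28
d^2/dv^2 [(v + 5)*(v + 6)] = 2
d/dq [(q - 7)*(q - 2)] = 2*q - 9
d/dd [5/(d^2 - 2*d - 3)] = 10*(1 - d)/(-d^2 + 2*d + 3)^2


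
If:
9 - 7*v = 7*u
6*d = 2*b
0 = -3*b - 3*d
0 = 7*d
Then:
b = 0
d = 0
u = 9/7 - v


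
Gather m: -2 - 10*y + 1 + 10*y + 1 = 0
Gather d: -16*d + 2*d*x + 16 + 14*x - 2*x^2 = d*(2*x - 16) - 2*x^2 + 14*x + 16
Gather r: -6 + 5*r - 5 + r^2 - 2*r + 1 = r^2 + 3*r - 10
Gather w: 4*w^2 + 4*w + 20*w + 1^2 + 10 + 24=4*w^2 + 24*w + 35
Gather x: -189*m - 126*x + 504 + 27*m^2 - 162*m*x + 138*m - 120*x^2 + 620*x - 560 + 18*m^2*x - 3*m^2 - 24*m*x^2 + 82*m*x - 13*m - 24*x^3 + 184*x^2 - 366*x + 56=24*m^2 - 64*m - 24*x^3 + x^2*(64 - 24*m) + x*(18*m^2 - 80*m + 128)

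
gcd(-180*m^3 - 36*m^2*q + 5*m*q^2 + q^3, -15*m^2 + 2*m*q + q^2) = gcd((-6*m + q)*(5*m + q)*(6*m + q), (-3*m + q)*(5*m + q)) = 5*m + q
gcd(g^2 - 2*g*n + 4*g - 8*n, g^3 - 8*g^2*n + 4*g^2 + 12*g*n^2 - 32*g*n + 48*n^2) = g^2 - 2*g*n + 4*g - 8*n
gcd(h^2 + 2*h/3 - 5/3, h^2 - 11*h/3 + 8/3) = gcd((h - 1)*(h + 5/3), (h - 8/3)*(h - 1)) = h - 1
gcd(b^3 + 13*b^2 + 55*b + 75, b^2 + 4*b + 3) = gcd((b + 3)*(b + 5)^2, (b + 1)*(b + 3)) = b + 3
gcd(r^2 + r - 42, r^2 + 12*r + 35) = r + 7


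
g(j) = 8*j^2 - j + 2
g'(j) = 16*j - 1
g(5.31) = 222.26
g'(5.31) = 83.96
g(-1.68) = 26.26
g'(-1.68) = -27.88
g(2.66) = 55.94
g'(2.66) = 41.56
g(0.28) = 2.35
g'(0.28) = 3.48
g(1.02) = 9.30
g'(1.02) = 15.32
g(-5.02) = 208.62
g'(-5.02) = -81.32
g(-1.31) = 17.04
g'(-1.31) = -21.96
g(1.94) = 30.17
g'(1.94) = 30.04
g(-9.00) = 659.00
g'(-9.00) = -145.00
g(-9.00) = 659.00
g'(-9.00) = -145.00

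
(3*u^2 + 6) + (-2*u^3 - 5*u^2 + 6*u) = -2*u^3 - 2*u^2 + 6*u + 6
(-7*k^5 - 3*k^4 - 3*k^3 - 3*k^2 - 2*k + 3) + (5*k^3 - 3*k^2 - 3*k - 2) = -7*k^5 - 3*k^4 + 2*k^3 - 6*k^2 - 5*k + 1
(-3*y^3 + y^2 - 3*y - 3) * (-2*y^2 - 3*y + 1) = 6*y^5 + 7*y^4 + 16*y^2 + 6*y - 3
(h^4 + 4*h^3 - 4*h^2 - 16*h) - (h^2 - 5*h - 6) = h^4 + 4*h^3 - 5*h^2 - 11*h + 6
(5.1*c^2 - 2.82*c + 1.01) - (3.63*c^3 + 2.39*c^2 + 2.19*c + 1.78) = -3.63*c^3 + 2.71*c^2 - 5.01*c - 0.77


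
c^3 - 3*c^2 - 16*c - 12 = (c - 6)*(c + 1)*(c + 2)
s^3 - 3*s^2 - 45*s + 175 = (s - 5)^2*(s + 7)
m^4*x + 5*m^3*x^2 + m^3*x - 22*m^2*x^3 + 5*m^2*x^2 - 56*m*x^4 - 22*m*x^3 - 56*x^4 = (m - 4*x)*(m + 2*x)*(m + 7*x)*(m*x + x)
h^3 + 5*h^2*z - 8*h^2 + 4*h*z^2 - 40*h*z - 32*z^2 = (h - 8)*(h + z)*(h + 4*z)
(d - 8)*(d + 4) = d^2 - 4*d - 32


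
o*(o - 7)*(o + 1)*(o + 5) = o^4 - o^3 - 37*o^2 - 35*o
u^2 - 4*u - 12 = (u - 6)*(u + 2)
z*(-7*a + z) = -7*a*z + z^2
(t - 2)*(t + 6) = t^2 + 4*t - 12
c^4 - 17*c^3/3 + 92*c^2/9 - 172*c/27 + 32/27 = (c - 8/3)*(c - 2)*(c - 2/3)*(c - 1/3)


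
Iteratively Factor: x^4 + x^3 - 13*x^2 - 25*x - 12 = (x + 3)*(x^3 - 2*x^2 - 7*x - 4) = (x - 4)*(x + 3)*(x^2 + 2*x + 1) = (x - 4)*(x + 1)*(x + 3)*(x + 1)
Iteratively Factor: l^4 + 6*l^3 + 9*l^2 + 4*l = (l)*(l^3 + 6*l^2 + 9*l + 4) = l*(l + 4)*(l^2 + 2*l + 1) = l*(l + 1)*(l + 4)*(l + 1)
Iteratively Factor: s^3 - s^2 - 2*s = (s)*(s^2 - s - 2) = s*(s - 2)*(s + 1)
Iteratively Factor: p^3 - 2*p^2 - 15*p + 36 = (p + 4)*(p^2 - 6*p + 9) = (p - 3)*(p + 4)*(p - 3)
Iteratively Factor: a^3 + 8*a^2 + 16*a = (a)*(a^2 + 8*a + 16) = a*(a + 4)*(a + 4)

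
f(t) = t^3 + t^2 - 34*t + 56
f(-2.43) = 130.18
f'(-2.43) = -21.15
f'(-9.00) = 191.00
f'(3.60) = 12.08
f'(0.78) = -30.61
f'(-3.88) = 3.40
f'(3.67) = 13.75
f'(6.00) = 86.00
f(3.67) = -5.88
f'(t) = 3*t^2 + 2*t - 34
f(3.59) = -6.90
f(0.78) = 30.56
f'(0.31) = -33.09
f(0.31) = 45.59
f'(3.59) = 11.84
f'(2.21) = -14.93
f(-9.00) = -286.00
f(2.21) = -3.46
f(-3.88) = 144.56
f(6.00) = 104.00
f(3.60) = -6.78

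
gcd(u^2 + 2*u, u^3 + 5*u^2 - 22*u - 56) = u + 2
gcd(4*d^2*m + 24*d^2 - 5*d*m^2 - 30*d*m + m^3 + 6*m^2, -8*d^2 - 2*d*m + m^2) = 4*d - m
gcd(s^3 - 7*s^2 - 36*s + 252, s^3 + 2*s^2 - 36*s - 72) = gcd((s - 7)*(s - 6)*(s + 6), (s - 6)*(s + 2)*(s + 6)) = s^2 - 36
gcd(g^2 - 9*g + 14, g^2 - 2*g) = g - 2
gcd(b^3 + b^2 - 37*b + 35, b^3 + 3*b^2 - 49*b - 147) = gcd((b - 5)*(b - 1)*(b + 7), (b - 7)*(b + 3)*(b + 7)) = b + 7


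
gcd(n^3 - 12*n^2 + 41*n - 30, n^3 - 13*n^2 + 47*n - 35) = n^2 - 6*n + 5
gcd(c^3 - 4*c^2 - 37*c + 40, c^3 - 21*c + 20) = c^2 + 4*c - 5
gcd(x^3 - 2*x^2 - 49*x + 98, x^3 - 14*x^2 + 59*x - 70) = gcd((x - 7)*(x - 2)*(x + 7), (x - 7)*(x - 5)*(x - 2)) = x^2 - 9*x + 14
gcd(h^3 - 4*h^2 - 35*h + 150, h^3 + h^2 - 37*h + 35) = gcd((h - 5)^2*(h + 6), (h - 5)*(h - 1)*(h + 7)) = h - 5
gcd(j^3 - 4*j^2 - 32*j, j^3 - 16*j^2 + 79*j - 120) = j - 8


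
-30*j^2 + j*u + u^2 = (-5*j + u)*(6*j + u)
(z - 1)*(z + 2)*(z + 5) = z^3 + 6*z^2 + 3*z - 10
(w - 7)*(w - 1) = w^2 - 8*w + 7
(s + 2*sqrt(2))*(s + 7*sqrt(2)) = s^2 + 9*sqrt(2)*s + 28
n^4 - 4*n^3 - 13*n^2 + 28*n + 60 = (n - 5)*(n - 3)*(n + 2)^2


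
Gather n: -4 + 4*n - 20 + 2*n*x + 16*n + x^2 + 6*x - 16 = n*(2*x + 20) + x^2 + 6*x - 40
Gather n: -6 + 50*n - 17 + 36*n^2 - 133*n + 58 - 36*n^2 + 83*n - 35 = 0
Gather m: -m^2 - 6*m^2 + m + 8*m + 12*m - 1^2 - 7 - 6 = -7*m^2 + 21*m - 14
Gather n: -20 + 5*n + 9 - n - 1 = 4*n - 12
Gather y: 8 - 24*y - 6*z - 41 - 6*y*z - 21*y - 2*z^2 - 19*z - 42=y*(-6*z - 45) - 2*z^2 - 25*z - 75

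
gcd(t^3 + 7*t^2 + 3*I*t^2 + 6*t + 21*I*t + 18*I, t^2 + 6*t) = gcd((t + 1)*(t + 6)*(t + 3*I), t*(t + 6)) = t + 6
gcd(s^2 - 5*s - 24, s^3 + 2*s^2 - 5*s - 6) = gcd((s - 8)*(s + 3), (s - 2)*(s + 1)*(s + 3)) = s + 3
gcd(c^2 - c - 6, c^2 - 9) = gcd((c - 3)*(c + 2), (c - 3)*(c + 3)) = c - 3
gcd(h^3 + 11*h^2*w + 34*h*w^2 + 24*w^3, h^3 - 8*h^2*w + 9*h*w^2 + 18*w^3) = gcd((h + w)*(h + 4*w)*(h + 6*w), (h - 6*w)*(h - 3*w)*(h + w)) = h + w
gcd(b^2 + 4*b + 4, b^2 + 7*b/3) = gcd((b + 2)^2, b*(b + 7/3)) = 1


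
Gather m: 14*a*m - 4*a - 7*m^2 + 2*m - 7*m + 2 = -4*a - 7*m^2 + m*(14*a - 5) + 2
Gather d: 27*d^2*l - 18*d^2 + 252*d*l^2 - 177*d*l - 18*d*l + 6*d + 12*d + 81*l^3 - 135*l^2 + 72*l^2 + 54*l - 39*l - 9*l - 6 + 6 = d^2*(27*l - 18) + d*(252*l^2 - 195*l + 18) + 81*l^3 - 63*l^2 + 6*l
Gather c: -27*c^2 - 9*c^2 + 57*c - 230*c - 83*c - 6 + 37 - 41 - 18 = -36*c^2 - 256*c - 28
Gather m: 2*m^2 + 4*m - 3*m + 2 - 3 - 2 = 2*m^2 + m - 3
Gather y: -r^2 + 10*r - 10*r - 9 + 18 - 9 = -r^2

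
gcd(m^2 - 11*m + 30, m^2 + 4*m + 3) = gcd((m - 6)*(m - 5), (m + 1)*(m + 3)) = 1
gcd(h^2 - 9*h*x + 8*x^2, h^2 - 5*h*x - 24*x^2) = -h + 8*x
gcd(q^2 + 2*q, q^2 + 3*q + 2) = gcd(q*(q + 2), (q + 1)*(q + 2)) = q + 2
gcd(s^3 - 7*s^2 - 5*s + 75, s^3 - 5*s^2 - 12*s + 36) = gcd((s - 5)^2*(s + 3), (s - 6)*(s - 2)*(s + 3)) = s + 3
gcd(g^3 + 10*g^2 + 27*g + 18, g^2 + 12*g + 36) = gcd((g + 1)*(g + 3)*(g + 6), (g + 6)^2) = g + 6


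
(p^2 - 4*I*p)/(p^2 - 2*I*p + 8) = p/(p + 2*I)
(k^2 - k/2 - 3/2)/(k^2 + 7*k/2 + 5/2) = (2*k - 3)/(2*k + 5)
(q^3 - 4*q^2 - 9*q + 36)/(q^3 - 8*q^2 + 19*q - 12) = (q + 3)/(q - 1)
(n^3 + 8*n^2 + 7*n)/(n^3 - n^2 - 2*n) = (n + 7)/(n - 2)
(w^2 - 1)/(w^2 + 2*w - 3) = (w + 1)/(w + 3)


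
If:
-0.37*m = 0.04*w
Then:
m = -0.108108108108108*w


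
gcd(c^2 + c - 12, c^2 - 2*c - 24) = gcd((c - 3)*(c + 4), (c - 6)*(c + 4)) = c + 4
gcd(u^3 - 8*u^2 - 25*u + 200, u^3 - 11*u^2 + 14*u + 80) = u^2 - 13*u + 40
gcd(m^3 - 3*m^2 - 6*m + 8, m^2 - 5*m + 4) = m^2 - 5*m + 4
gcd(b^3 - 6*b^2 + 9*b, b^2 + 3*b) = b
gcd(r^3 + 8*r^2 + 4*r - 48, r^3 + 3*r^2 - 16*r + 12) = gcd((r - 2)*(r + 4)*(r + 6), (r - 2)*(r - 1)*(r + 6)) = r^2 + 4*r - 12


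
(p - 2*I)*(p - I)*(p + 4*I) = p^3 + I*p^2 + 10*p - 8*I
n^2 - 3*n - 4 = (n - 4)*(n + 1)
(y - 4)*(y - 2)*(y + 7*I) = y^3 - 6*y^2 + 7*I*y^2 + 8*y - 42*I*y + 56*I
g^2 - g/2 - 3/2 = (g - 3/2)*(g + 1)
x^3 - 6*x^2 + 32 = (x - 4)^2*(x + 2)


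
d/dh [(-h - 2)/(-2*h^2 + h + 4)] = (2*h^2 - h - (h + 2)*(4*h - 1) - 4)/(-2*h^2 + h + 4)^2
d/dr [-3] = 0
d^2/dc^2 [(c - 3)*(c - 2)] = 2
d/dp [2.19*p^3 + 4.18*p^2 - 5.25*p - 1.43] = 6.57*p^2 + 8.36*p - 5.25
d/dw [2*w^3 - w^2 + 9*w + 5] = 6*w^2 - 2*w + 9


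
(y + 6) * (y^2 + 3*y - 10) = y^3 + 9*y^2 + 8*y - 60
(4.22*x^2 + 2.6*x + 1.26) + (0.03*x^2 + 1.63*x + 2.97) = 4.25*x^2 + 4.23*x + 4.23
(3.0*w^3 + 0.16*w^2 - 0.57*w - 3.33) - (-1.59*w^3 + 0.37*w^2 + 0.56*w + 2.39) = 4.59*w^3 - 0.21*w^2 - 1.13*w - 5.72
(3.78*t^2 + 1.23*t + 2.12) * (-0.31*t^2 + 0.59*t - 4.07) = -1.1718*t^4 + 1.8489*t^3 - 15.3161*t^2 - 3.7553*t - 8.6284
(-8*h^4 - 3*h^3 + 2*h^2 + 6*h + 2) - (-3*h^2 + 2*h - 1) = -8*h^4 - 3*h^3 + 5*h^2 + 4*h + 3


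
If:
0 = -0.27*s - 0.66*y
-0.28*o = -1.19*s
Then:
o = -10.3888888888889*y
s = -2.44444444444444*y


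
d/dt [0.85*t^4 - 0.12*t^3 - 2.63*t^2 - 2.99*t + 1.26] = 3.4*t^3 - 0.36*t^2 - 5.26*t - 2.99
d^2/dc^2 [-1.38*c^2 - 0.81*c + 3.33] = -2.76000000000000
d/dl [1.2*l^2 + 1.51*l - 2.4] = 2.4*l + 1.51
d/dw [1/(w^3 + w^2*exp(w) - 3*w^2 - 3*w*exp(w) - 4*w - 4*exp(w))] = (-w^2*exp(w) - 3*w^2 + w*exp(w) + 6*w + 7*exp(w) + 4)/(-w^3 - w^2*exp(w) + 3*w^2 + 3*w*exp(w) + 4*w + 4*exp(w))^2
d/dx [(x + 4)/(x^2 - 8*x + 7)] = (x^2 - 8*x - 2*(x - 4)*(x + 4) + 7)/(x^2 - 8*x + 7)^2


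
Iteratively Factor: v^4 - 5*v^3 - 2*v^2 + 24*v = (v)*(v^3 - 5*v^2 - 2*v + 24) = v*(v - 4)*(v^2 - v - 6) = v*(v - 4)*(v + 2)*(v - 3)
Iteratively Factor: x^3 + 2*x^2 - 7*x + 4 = (x + 4)*(x^2 - 2*x + 1) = (x - 1)*(x + 4)*(x - 1)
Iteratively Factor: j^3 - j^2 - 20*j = (j - 5)*(j^2 + 4*j) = j*(j - 5)*(j + 4)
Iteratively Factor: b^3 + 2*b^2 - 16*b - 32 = (b + 2)*(b^2 - 16) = (b + 2)*(b + 4)*(b - 4)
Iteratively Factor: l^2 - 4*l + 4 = (l - 2)*(l - 2)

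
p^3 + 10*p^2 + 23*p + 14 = (p + 1)*(p + 2)*(p + 7)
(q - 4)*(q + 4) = q^2 - 16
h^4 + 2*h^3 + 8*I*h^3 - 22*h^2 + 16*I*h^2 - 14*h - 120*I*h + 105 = (h - 3)*(h + 5)*(h + I)*(h + 7*I)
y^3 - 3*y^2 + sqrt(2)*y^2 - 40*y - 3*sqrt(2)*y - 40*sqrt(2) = (y - 8)*(y + 5)*(y + sqrt(2))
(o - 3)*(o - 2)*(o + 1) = o^3 - 4*o^2 + o + 6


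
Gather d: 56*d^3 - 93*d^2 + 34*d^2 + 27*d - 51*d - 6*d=56*d^3 - 59*d^2 - 30*d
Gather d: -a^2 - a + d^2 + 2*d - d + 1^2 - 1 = -a^2 - a + d^2 + d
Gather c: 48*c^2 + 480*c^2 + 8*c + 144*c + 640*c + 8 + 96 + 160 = 528*c^2 + 792*c + 264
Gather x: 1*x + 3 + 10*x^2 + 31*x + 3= 10*x^2 + 32*x + 6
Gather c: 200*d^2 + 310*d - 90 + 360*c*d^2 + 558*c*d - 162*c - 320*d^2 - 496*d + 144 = c*(360*d^2 + 558*d - 162) - 120*d^2 - 186*d + 54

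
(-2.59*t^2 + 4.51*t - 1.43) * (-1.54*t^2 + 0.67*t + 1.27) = 3.9886*t^4 - 8.6807*t^3 + 1.9346*t^2 + 4.7696*t - 1.8161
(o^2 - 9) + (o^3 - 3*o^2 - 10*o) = o^3 - 2*o^2 - 10*o - 9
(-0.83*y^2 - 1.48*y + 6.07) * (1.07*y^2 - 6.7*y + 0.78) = -0.8881*y^4 + 3.9774*y^3 + 15.7635*y^2 - 41.8234*y + 4.7346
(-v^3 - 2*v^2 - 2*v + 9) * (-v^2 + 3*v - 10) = v^5 - v^4 + 6*v^3 + 5*v^2 + 47*v - 90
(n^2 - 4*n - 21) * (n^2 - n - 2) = n^4 - 5*n^3 - 19*n^2 + 29*n + 42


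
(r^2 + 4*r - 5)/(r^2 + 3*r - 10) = (r - 1)/(r - 2)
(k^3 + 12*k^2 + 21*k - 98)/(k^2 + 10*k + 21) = (k^2 + 5*k - 14)/(k + 3)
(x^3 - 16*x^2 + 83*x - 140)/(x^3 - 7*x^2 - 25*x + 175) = (x - 4)/(x + 5)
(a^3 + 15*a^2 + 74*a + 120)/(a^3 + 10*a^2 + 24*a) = (a + 5)/a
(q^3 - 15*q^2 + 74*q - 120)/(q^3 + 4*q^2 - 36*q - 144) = (q^2 - 9*q + 20)/(q^2 + 10*q + 24)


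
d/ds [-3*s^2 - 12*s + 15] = -6*s - 12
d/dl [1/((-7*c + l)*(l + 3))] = ((-7*c + l)*(l + 3) + (7*c - l)^2)/((7*c - l)^3*(l + 3)^2)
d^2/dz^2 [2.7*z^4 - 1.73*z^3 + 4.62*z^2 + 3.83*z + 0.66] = 32.4*z^2 - 10.38*z + 9.24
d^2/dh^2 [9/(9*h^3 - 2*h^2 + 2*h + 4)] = 18*((2 - 27*h)*(9*h^3 - 2*h^2 + 2*h + 4) + (27*h^2 - 4*h + 2)^2)/(9*h^3 - 2*h^2 + 2*h + 4)^3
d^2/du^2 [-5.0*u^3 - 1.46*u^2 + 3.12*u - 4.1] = -30.0*u - 2.92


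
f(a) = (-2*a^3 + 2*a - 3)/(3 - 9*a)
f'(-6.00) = -2.60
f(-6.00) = 7.32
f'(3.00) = 1.37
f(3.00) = 2.12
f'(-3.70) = -1.59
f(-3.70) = 2.50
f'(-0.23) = -0.87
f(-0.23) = -0.68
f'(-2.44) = -1.05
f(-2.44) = 0.85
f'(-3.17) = -1.36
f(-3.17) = 1.72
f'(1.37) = 0.43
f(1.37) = 0.58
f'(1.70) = 0.69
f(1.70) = 0.77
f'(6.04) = 2.75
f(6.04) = 8.40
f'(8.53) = 3.86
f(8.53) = 16.64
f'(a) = (2 - 6*a^2)/(3 - 9*a) + 9*(-2*a^3 + 2*a - 3)/(3 - 9*a)^2 = (12*a^3 - 6*a^2 - 7)/(3*(9*a^2 - 6*a + 1))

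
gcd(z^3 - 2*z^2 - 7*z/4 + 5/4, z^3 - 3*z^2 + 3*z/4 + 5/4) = z - 5/2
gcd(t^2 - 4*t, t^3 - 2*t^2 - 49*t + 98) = 1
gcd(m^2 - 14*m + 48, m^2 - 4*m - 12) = m - 6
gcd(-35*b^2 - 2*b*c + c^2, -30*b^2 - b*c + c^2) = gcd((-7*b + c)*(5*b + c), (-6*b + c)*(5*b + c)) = 5*b + c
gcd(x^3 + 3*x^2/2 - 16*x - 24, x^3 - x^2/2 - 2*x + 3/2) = x + 3/2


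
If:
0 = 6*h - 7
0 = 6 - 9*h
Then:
No Solution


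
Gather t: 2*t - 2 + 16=2*t + 14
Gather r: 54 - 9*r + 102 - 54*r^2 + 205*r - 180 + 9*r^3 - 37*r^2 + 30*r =9*r^3 - 91*r^2 + 226*r - 24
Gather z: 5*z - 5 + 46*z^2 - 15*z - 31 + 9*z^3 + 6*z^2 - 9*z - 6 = 9*z^3 + 52*z^2 - 19*z - 42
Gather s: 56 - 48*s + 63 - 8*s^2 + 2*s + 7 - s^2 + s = -9*s^2 - 45*s + 126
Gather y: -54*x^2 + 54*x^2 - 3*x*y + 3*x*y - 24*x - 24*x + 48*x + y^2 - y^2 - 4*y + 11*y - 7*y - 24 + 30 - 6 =0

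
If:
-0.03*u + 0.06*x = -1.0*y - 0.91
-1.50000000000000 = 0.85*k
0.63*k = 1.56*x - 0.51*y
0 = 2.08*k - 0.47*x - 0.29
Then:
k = -1.76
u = -773.06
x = -8.43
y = -23.60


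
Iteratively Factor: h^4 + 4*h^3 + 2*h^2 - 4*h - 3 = (h + 1)*(h^3 + 3*h^2 - h - 3) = (h + 1)^2*(h^2 + 2*h - 3) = (h + 1)^2*(h + 3)*(h - 1)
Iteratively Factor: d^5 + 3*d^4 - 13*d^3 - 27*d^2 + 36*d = (d - 1)*(d^4 + 4*d^3 - 9*d^2 - 36*d) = (d - 3)*(d - 1)*(d^3 + 7*d^2 + 12*d) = (d - 3)*(d - 1)*(d + 3)*(d^2 + 4*d) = d*(d - 3)*(d - 1)*(d + 3)*(d + 4)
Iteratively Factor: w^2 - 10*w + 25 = (w - 5)*(w - 5)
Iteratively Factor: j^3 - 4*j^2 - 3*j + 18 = (j + 2)*(j^2 - 6*j + 9) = (j - 3)*(j + 2)*(j - 3)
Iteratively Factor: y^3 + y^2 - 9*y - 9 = (y - 3)*(y^2 + 4*y + 3) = (y - 3)*(y + 1)*(y + 3)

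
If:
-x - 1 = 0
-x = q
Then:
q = 1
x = -1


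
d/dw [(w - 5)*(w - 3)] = 2*w - 8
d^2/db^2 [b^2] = 2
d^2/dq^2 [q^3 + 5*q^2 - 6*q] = 6*q + 10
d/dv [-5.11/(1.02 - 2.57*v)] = -13.1327/(2.57*v - 1.02)^2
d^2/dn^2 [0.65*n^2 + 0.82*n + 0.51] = 1.30000000000000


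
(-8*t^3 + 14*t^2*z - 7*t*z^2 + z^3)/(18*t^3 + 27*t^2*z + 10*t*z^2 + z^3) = (-8*t^3 + 14*t^2*z - 7*t*z^2 + z^3)/(18*t^3 + 27*t^2*z + 10*t*z^2 + z^3)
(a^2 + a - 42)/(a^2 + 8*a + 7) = (a - 6)/(a + 1)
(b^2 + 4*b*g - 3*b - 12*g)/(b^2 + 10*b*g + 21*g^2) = (b^2 + 4*b*g - 3*b - 12*g)/(b^2 + 10*b*g + 21*g^2)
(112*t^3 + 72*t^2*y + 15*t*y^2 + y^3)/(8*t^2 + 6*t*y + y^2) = (28*t^2 + 11*t*y + y^2)/(2*t + y)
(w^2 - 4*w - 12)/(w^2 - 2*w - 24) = (w + 2)/(w + 4)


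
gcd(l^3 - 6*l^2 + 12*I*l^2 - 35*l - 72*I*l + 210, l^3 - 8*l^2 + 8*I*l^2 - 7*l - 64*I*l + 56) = l + 7*I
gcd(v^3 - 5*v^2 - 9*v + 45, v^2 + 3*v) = v + 3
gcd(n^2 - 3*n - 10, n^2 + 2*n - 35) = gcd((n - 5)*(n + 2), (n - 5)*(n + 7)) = n - 5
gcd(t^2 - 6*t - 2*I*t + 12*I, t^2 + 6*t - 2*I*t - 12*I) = t - 2*I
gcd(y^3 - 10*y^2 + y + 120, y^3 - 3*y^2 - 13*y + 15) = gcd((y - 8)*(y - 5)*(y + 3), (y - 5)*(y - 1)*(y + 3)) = y^2 - 2*y - 15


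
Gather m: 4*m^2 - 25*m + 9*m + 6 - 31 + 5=4*m^2 - 16*m - 20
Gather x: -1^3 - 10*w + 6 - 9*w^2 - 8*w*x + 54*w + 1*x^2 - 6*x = -9*w^2 + 44*w + x^2 + x*(-8*w - 6) + 5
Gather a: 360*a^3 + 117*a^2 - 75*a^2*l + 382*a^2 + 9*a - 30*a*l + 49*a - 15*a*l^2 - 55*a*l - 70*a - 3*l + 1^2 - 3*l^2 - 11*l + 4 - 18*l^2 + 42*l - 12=360*a^3 + a^2*(499 - 75*l) + a*(-15*l^2 - 85*l - 12) - 21*l^2 + 28*l - 7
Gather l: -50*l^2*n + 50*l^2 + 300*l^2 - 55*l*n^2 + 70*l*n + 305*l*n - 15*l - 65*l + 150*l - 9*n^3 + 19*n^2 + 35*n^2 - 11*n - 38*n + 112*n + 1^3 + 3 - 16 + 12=l^2*(350 - 50*n) + l*(-55*n^2 + 375*n + 70) - 9*n^3 + 54*n^2 + 63*n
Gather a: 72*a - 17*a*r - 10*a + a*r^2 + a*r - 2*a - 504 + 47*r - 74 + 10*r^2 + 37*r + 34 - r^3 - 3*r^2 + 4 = a*(r^2 - 16*r + 60) - r^3 + 7*r^2 + 84*r - 540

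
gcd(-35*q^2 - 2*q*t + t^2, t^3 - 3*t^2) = 1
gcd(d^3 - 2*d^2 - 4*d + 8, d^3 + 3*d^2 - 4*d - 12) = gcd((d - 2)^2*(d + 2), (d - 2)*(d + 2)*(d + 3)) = d^2 - 4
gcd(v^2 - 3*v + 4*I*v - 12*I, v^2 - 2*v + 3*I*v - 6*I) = 1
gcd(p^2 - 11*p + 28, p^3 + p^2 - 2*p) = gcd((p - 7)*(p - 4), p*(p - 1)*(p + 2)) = 1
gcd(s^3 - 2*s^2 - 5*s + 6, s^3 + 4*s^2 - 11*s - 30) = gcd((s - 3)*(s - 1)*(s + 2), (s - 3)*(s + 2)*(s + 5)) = s^2 - s - 6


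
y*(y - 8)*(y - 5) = y^3 - 13*y^2 + 40*y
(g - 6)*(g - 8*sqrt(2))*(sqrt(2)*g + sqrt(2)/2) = sqrt(2)*g^3 - 16*g^2 - 11*sqrt(2)*g^2/2 - 3*sqrt(2)*g + 88*g + 48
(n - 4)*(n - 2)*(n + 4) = n^3 - 2*n^2 - 16*n + 32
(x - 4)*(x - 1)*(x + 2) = x^3 - 3*x^2 - 6*x + 8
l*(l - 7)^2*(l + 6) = l^4 - 8*l^3 - 35*l^2 + 294*l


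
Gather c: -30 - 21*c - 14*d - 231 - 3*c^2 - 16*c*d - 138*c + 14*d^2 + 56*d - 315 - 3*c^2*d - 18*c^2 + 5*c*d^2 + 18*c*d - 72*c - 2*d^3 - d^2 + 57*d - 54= c^2*(-3*d - 21) + c*(5*d^2 + 2*d - 231) - 2*d^3 + 13*d^2 + 99*d - 630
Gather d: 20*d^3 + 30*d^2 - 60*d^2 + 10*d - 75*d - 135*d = 20*d^3 - 30*d^2 - 200*d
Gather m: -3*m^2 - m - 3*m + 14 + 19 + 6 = -3*m^2 - 4*m + 39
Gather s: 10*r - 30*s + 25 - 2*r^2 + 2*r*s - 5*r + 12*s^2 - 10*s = -2*r^2 + 5*r + 12*s^2 + s*(2*r - 40) + 25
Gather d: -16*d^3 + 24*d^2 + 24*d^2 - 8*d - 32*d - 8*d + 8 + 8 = -16*d^3 + 48*d^2 - 48*d + 16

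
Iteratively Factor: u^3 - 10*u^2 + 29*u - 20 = (u - 1)*(u^2 - 9*u + 20) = (u - 4)*(u - 1)*(u - 5)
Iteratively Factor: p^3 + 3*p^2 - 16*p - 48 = (p - 4)*(p^2 + 7*p + 12) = (p - 4)*(p + 4)*(p + 3)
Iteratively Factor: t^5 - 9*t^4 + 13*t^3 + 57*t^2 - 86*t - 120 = (t + 1)*(t^4 - 10*t^3 + 23*t^2 + 34*t - 120) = (t + 1)*(t + 2)*(t^3 - 12*t^2 + 47*t - 60) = (t - 4)*(t + 1)*(t + 2)*(t^2 - 8*t + 15) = (t - 4)*(t - 3)*(t + 1)*(t + 2)*(t - 5)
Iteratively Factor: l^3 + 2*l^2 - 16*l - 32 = (l - 4)*(l^2 + 6*l + 8) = (l - 4)*(l + 4)*(l + 2)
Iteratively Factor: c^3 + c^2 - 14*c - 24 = (c + 2)*(c^2 - c - 12) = (c - 4)*(c + 2)*(c + 3)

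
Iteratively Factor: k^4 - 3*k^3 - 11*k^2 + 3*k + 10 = (k - 1)*(k^3 - 2*k^2 - 13*k - 10) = (k - 1)*(k + 2)*(k^2 - 4*k - 5) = (k - 5)*(k - 1)*(k + 2)*(k + 1)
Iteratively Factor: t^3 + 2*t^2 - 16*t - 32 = (t + 2)*(t^2 - 16) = (t + 2)*(t + 4)*(t - 4)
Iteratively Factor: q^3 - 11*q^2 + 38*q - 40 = (q - 2)*(q^2 - 9*q + 20) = (q - 4)*(q - 2)*(q - 5)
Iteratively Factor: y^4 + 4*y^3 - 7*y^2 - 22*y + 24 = (y + 4)*(y^3 - 7*y + 6) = (y - 1)*(y + 4)*(y^2 + y - 6) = (y - 2)*(y - 1)*(y + 4)*(y + 3)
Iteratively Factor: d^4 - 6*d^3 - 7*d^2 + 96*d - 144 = (d - 4)*(d^3 - 2*d^2 - 15*d + 36) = (d - 4)*(d + 4)*(d^2 - 6*d + 9) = (d - 4)*(d - 3)*(d + 4)*(d - 3)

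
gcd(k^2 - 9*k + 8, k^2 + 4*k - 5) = k - 1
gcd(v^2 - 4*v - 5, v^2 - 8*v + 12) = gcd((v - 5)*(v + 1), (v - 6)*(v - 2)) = 1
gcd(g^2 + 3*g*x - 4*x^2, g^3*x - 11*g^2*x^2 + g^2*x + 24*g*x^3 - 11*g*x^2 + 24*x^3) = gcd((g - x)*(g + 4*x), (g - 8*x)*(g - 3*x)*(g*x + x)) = 1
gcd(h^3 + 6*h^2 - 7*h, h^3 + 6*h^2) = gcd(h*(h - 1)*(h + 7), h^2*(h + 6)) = h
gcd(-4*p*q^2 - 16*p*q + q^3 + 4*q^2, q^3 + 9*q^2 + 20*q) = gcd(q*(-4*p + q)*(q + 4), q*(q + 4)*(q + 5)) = q^2 + 4*q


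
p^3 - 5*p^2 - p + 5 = (p - 5)*(p - 1)*(p + 1)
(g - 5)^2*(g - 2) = g^3 - 12*g^2 + 45*g - 50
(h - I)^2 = h^2 - 2*I*h - 1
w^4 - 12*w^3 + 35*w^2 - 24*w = w*(w - 8)*(w - 3)*(w - 1)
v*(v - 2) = v^2 - 2*v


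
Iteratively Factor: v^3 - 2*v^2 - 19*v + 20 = (v - 5)*(v^2 + 3*v - 4) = (v - 5)*(v - 1)*(v + 4)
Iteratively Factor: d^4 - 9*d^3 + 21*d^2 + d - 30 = (d - 3)*(d^3 - 6*d^2 + 3*d + 10) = (d - 3)*(d + 1)*(d^2 - 7*d + 10) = (d - 3)*(d - 2)*(d + 1)*(d - 5)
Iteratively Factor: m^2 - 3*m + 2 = (m - 1)*(m - 2)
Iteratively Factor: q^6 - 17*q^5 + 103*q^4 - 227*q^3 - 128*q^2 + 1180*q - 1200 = (q - 5)*(q^5 - 12*q^4 + 43*q^3 - 12*q^2 - 188*q + 240) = (q - 5)*(q - 2)*(q^4 - 10*q^3 + 23*q^2 + 34*q - 120) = (q - 5)*(q - 4)*(q - 2)*(q^3 - 6*q^2 - q + 30) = (q - 5)*(q - 4)*(q - 3)*(q - 2)*(q^2 - 3*q - 10) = (q - 5)*(q - 4)*(q - 3)*(q - 2)*(q + 2)*(q - 5)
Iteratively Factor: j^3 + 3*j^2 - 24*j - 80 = (j + 4)*(j^2 - j - 20) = (j + 4)^2*(j - 5)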